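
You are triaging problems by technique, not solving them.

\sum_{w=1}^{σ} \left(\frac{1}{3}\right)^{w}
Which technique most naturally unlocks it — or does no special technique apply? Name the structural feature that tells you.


Method: the geometric series formula — each term is \frac{1}{3} times the previous one, so the geometric-series formula applies directly.


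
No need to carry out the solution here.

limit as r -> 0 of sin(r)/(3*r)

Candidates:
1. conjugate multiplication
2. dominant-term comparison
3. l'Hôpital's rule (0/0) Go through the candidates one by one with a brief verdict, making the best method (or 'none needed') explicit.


Technique: l'Hôpital's rule (0/0) — numerator and denominator both vanish at 0 — a genuine 0/0 form, which is exactly when l'Hôpital applies. The standard small-argument limits would also carry it; the rule is the systematic route.
- conjugate multiplication — the conjugate move applies to radical differences, which this is not.
- dominant-term comparison — this limit is not decided by comparing leading-term growth at infinity.
- l'Hôpital's rule (0/0) — yes — fits the structure here.


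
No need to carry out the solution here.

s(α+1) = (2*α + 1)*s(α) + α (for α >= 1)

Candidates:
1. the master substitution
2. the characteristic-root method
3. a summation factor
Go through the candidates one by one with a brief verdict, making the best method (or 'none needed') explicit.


Technique: a summation factor — the coefficient 2*α + 1 drifts with the index, so no fixed root exists; normalizing by the cumulative product telescopes it.
- the master substitution — this is shift-type recursion, outside the divide-and-conquer template.
- the characteristic-root method: an index-dependent weight blocks the pure exponential ansatz.
- a summation factor: applies; the problem has the shape this method handles.


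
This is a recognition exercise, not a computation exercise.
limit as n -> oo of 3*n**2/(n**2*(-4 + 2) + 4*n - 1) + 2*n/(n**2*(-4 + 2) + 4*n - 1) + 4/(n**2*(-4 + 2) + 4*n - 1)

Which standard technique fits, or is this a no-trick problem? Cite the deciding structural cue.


Best approach: dominant-term comparison — divide through by the highest power of n; every lower-order term dies and the dominant terms decide the limit. l'Hôpital's at-infinity variant applies to the expression viewed as a single quotient; the leading-term comparison is the direct route.


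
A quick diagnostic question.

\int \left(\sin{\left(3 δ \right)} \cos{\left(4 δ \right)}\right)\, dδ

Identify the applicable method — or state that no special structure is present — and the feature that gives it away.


Verdict: a trigonometric identity — the product \sin{\left(3 δ \right)} \cos{\left(4 δ \right)} converts to a sum of single-frequency sinusoids via the product-to-sum identity.


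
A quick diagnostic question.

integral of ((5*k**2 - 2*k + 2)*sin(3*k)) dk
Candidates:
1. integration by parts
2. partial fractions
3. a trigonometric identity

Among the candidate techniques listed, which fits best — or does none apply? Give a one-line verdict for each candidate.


Best approach: integration by parts — differentiate 5*k**2 - 2*k + 2, integrate sin(3*k): each pass lowers the polynomial degree, so parts terminates.
- integration by parts — applicable, and directly so.
- partial fractions: there is no rational-function structure to decompose.
- a trigonometric identity: no even trigonometric power and no product of distinct frequencies to rewrite.


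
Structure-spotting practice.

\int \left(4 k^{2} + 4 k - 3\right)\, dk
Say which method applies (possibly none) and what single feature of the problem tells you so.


Technique: no special technique — a term-by-term power-rule job in k; no substitution or rearrangement earns its keep here.


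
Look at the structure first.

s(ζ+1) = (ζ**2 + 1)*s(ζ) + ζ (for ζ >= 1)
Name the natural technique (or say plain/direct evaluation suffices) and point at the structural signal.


Technique: a summation factor — normalize by the running product of ζ**2 + 1: the left side becomes a difference, and differences sum.


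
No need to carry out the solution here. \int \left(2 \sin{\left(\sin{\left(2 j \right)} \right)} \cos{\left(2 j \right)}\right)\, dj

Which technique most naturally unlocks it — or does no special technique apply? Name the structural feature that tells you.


Method: u-substitution — collected, the integrand has one factor that is, up to a constant, the derivative of an inner expression the rest depends on — substitute for that inner expression.


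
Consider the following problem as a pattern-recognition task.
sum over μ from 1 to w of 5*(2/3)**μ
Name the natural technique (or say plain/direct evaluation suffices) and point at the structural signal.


Technique: the geometric series formula — the ratio of consecutive terms is the constant 2/3, independent of the index — a geometric sum.


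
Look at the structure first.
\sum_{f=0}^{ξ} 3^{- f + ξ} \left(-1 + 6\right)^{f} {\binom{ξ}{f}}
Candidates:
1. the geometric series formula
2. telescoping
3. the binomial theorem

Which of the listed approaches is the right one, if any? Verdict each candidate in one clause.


Diagnosis: the binomial theorem — terms weighting {\binom{ξ}{f}} against matched powers of (-1 + 6) and 3 reassemble into ((-1 + 6) + 3)^ξ by the binomial theorem.
- the geometric series formula: the term-to-term ratio changes with the index, so the geometric formula cannot close it.
- telescoping — the summand is not presented as a shifted difference — a telescoping rewrite may exist, but the displayed structure does not offer one.
- the binomial theorem — a fit — the right tool for this form.


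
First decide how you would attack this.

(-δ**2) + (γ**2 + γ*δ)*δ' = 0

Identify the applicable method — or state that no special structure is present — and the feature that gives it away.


Verdict: the homogeneous substitution — solved for the derivative, the right side is unchanged under scaling γ and δ together — it depends only on the ratio δ/γ, so substitute a single ratio variable. Rewriting — with the variables' roles exchanged where the shape demands it — would expose a Bernoulli structure too; the homogeneous substitution simply reads the degrees directly.


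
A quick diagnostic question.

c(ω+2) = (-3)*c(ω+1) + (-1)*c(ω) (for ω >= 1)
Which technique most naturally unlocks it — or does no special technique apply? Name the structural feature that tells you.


Method: the characteristic-root method — the recurrence treats every index alike (constant coefficients, no forcing) — precisely the regime where r^ω trials close it.


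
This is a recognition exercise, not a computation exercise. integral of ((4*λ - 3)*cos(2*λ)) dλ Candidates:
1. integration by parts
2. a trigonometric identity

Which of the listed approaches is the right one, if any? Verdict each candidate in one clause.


Technique: integration by parts — the integrand splits as 4*λ - 3 times cos(2*λ) — repeatedly differentiating the polynomial part kills it, which is the parts ladder.
- integration by parts: yes, a natural case for it.
- a trigonometric identity: no identity rewrites this into an easier trigonometric form.


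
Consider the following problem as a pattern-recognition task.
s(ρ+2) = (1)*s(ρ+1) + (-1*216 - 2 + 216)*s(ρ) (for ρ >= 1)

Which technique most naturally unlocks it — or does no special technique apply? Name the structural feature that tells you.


Verdict: the characteristic-root method — this is the constant-coefficient homogeneous case — the whole solution in ρ reduces to a polynomial's roots.


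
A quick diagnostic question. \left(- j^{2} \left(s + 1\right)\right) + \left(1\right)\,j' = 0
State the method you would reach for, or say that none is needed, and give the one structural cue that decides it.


Diagnosis: separation of variables — solved for the derivative, the right side factors as s + 1 times j^{2} — all s-dependence separates from all j-dependence.


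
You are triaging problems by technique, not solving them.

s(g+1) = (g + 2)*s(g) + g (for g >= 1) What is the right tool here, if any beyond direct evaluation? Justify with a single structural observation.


Technique: a summation factor — one-term recursion with variable weight g + 2 is solved by product normalization, not by root-finding.


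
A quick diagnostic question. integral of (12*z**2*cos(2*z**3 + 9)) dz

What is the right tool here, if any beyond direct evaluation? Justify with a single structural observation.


Diagnosis: u-substitution — collected, the integrand has one factor that is, up to a constant, the derivative of an inner expression the rest depends on — substitute for that inner expression.


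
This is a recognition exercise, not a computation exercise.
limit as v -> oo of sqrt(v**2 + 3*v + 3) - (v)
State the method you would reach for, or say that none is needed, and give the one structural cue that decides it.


Verdict: conjugate multiplication — divergence minus divergence hides a finite answer — expose it by pairing sqrt(v**2 + 3*v + 3) - v with its conjugate.


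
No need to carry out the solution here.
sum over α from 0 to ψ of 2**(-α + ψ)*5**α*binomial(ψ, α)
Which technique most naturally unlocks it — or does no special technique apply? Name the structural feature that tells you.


Technique: the binomial theorem — binomial(ψ, α) weighting matched powers of 5 and 2 is the expanded form of (5 + 2)^ψ — fold it back up.


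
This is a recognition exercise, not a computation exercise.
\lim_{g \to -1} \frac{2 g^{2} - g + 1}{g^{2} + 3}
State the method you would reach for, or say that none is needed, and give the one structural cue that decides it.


Technique: no special technique — the expression is continuous at the evaluation point — substitute directly; no indeterminate form appears.


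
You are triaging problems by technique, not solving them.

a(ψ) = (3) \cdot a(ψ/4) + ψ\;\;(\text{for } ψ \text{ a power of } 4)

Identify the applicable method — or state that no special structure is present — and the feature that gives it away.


Method: the master substitution — the argument contracts 4-fold per step: reindex ψ exponentially and solve the linear recurrence in the new index.


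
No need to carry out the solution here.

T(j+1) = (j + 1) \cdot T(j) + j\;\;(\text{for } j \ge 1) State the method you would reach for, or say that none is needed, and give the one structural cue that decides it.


Verdict: a summation factor — first-order linear but the coefficient j + 1 moves with the index — divide by the cumulative product and telescope.


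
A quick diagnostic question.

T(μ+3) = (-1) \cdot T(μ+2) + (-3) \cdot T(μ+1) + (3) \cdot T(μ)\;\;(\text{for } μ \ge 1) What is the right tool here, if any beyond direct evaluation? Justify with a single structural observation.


Method: the characteristic-root method — constant coefficients and linearity mean the ansatz r^μ reduces it to solving the characteristic polynomial.


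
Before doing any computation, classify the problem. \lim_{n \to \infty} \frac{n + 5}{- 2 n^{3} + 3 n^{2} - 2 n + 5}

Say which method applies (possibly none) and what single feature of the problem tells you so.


Technique: dominant-term comparison — growth-rate triage: the leading powers of n decide the limit, everything else is noise. Viewed as a single quotient this is an ∞/∞ form — an at-infinity application of l'Hôpital's rule would also resolve it; comparing leading growth reads the answer without differentiating.


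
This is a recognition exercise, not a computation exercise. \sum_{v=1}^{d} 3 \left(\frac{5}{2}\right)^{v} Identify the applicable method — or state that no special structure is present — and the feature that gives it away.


Technique: the geometric series formula — each term is \frac{5}{2} times the previous one, so the geometric-series formula applies directly.


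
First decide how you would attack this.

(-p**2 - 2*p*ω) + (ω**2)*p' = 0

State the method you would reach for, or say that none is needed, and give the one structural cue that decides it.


Best approach: the homogeneous substitution — the slope is degree-zero homogeneous: the ratio substitution v = p/ω collapses it. Rearranged, this also fits the Bernoulli template directly; the homogeneous substitution reads the structure without the rearrangement.


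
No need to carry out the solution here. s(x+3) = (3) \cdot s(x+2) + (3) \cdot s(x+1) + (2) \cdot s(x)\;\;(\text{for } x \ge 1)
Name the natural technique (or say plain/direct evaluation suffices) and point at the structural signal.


Verdict: the characteristic-root method — this is the constant-coefficient homogeneous case — the whole solution in x reduces to a polynomial's roots.


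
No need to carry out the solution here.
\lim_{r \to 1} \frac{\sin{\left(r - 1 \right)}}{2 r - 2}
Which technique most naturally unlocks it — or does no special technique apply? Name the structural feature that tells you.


Diagnosis: l'Hôpital's rule (0/0) — plug in 1: top and bottom both hit zero, so differentiate each and retry. Expanding numerator and denominator to first order gives the same value — the rule automates exactly that.


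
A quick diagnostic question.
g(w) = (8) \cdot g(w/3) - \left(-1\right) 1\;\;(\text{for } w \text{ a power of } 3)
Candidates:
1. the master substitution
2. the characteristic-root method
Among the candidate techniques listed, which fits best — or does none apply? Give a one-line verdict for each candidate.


Technique: the master substitution — the argument shrinks by the factor 3, so measure the index on a logarithmic scale and the recursion becomes a shift.
- the master substitution: a fit — the right tool for this form.
- the characteristic-root method: the recursion divides its index rather than shifting it — outside the constant-shift family the root method covers.


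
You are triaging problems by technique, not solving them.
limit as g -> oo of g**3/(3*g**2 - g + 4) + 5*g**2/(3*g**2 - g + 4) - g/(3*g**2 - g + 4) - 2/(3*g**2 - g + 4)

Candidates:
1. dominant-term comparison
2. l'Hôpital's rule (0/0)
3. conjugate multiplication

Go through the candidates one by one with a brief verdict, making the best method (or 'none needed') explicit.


Diagnosis: dominant-term comparison — growth-rate triage: the leading powers of g decide the limit, everything else is noise.
- dominant-term comparison — applicable, and directly so.
- l'Hôpital's rule (0/0) — as a single quotient the expression runs to ∞/∞ at the limit point — an at-infinity form of the rule would apply, though the leading-growth comparison is the direct reading.
- conjugate multiplication: no divergent radical difference is present for a conjugate pair to cancel.


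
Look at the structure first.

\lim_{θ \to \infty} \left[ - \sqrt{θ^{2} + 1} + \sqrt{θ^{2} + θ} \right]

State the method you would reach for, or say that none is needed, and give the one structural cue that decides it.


Best approach: conjugate multiplication — two divergent pieces with a minus sign between them and a radical in the mix: rationalize \sqrt{θ^{2} + θ} - \sqrt{θ^{2} + 1} before any limit law applies.


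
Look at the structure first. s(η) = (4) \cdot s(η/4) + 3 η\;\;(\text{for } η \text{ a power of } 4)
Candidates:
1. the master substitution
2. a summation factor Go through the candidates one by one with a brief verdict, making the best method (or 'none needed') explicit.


Method: the master substitution — the argument contracts 4-fold per step: reindex η exponentially and solve the linear recurrence in the new index.
- the master substitution: a fit — the right tool for this form.
- a summation factor — the recursion divides its index rather than shifting it — there is no previous-term chain for a summation factor to telescope.


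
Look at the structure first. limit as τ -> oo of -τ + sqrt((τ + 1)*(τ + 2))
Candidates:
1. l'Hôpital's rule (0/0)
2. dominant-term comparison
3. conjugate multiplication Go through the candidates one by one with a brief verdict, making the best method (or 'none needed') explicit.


Diagnosis: conjugate multiplication — sqrt((τ + 1)*(τ + 2)) and τ both blow up, but their difference is tame once the conjugate rationalizes it.
- l'Hôpital's rule (0/0) — no quotient structure at all: the clash is ∞ minus ∞, which rationalizing converts into a tractable ratio.
- dominant-term comparison: no dominant power emerges to decide the limit by degree comparison.
- conjugate multiplication — yes — fits the structure here.


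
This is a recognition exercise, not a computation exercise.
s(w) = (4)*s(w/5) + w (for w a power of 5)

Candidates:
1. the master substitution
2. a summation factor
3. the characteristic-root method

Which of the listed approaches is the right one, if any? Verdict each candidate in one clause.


Method: the master substitution — recursion at w/5 is multiplicative in the index; logarithmic reindexing via w = 5^m linearizes it.
- the master substitution — yes — fits the structure here.
- a summation factor — a divided-index call is outside the fixed-shift first-order family a summation factor normalizes.
- the characteristic-root method: a divided-index call is not the fixed-shift linear shape that characteristic roots solve.


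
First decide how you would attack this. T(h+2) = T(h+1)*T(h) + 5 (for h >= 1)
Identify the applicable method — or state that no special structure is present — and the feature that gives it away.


Technique: no special technique — the recurrence is nonlinear in the sequence terms; no linear-recurrence method fits it as written — one iterates or studies it directly.


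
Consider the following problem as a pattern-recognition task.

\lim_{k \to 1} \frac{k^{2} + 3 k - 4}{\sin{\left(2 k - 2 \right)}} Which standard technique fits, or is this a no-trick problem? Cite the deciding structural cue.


Diagnosis: l'Hôpital's rule (0/0) — the 0/0 form at 1 is the signature situation for l'Hôpital's rule. Expanding numerator and denominator to first order gives the same value — the rule automates exactly that.


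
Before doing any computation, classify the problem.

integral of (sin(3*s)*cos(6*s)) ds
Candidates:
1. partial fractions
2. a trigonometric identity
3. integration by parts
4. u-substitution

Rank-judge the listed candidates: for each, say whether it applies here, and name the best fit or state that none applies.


Technique: a trigonometric identity — cross-frequency products like sin(3*s)*cos(6*s) are the textbook product-to-sum case — the identity converts them to directly integrable sinusoids.
- partial fractions — the expression is not a ratio of polynomials that decomposes further.
- a trigonometric identity: yes — fits the structure here.
- integration by parts: not the natural route: no polynomial-kernel product appears — a recursive parts reduction of the trigonometric product exists, but the identity rewrite is direct.
- u-substitution: no subexpression of the integrand serves as a whole-integral substitution inner — individual terms may offer their own, but none carries its derivative as a factor of the full integrand; a working change of variable would have to be constructed from outside the expression.


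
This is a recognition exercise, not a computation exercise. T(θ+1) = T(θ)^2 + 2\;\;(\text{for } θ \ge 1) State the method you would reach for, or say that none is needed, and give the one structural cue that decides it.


Diagnosis: no special technique — a nonlinear dependence on earlier terms breaks linearity, and with it every superposition-based closed form.


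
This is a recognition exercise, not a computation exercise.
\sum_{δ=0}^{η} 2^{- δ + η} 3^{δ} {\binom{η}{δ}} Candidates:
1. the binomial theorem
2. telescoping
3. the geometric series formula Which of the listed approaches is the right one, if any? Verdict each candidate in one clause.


Technique: the binomial theorem — terms weighting {\binom{η}{δ}} against matched powers of 3 and 2 reassemble into (3 + 2)^η by the binomial theorem.
- the binomial theorem — applicable, and directly so.
- telescoping: writing out consecutive terms as given produces no pairwise cancellation.
- the geometric series formula — the term-to-term ratio drifts with the index — the one thing the geometric formula cannot absorb.


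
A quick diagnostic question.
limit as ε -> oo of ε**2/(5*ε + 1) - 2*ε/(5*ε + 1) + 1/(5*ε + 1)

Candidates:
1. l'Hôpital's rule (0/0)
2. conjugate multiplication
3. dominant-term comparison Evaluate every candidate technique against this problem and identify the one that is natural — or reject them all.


Verdict: dominant-term comparison — growth-rate triage: the leading powers of ε decide the limit, everything else is noise.
- l'Hôpital's rule (0/0): as a single quotient the expression runs to ∞/∞ at the limit point — an at-infinity form of the rule would apply, though the leading-growth comparison is the direct reading.
- conjugate multiplication: no difference of divergent radicals appears, so rationalizing has nothing to cancel.
- dominant-term comparison: a fit — the right tool for this form.


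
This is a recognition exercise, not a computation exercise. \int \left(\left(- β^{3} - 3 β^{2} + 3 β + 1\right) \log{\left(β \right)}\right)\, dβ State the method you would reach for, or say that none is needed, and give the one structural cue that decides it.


Method: integration by parts — the logarithm \log{\left(β \right)} has no power-rule antiderivative to read off directly, but its derivative is algebraic — so differentiate \log{\left(β \right)} and integrate the polynomial factor - β^{3} - 3 β^{2} + 3 β + 1.


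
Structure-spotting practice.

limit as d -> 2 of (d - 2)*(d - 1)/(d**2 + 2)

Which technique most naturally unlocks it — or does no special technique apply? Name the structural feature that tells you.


Technique: no special technique — nothing blocks direct substitution at 2: plug in and finish.


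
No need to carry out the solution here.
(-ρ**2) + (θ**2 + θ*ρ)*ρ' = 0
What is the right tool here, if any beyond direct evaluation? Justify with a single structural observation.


Best approach: the homogeneous substitution — the slope's numerator and denominator share total degree; set v = ρ/θ and the equation drops to separable form. Rewriting — with the variables' roles exchanged where the shape demands it — would expose a Bernoulli structure too; the homogeneous substitution simply reads the degrees directly.


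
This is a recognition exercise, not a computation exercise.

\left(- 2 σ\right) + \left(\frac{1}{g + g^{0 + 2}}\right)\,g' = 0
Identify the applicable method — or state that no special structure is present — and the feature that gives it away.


Diagnosis: separation of variables — solved for the derivative, the right side splits multiplicatively into a function of each variable alone — divide and integrate each side. A Bernoulli rewrite would carry it as the equation stands — separating the variables needs no rearrangement either.


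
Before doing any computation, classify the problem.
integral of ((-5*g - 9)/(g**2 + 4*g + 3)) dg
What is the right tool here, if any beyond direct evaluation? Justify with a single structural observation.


Method: partial fractions — a proper rational integrand whose denominator splits into simpler factors — decompose into partial fractions first.


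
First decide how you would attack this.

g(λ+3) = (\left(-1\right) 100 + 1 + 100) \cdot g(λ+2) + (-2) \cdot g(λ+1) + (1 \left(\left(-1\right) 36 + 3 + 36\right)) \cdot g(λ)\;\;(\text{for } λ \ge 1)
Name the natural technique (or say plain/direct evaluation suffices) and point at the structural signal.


Diagnosis: the characteristic-root method — no index-dependence in the weights and nothing inhomogeneous: classic characteristic-equation setup.


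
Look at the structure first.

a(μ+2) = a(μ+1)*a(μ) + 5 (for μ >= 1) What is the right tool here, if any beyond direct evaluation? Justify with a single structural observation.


Technique: no special technique — the update rule curves (it is not linear in the unknown sequence), so no superposition-based closed form attaches — iterate or study it directly.


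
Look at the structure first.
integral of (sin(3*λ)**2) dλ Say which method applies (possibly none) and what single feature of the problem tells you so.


Diagnosis: a trigonometric identity — even powers like sin(3*λ)**2 never integrate directly; the half-angle identity lowers the degree first.


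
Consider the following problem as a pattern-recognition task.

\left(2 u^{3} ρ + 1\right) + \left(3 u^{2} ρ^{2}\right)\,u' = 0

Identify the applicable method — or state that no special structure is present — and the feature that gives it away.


Method: the exact-equation method — because the two cross partials coincide, the form is conservative as written — recover its potential in (ρ, u).


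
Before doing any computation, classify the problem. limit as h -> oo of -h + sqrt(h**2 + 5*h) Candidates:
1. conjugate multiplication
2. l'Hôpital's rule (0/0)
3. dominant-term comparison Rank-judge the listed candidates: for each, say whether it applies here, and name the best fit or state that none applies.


Verdict: conjugate multiplication — this difference gives up after one conjugate multiplication — the radical structure cancels against its conjugate.
- conjugate multiplication: yes — fits the structure here.
- l'Hôpital's rule (0/0): substitution produces ∞ − ∞ rather than a vanishing quotient; the rule needs a 0/0 ratio to act on.
- dominant-term comparison: this limit is not decided by comparing polynomial growth at infinity.


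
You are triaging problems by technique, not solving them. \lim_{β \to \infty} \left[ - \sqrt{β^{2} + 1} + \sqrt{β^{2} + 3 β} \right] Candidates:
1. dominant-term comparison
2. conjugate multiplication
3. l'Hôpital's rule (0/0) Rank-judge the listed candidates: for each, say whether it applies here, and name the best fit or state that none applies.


Technique: conjugate multiplication — divergence minus divergence hides a finite answer — expose it by pairing \sqrt{β^{2} + 3 β} - \sqrt{β^{2} + 1} with its conjugate.
- dominant-term comparison — this is not a rational comparison of growth rates at infinity.
- conjugate multiplication — applicable, and directly so.
- l'Hôpital's rule (0/0) — no quotient structure at all: the clash is ∞ minus ∞, which rationalizing converts into a tractable ratio.


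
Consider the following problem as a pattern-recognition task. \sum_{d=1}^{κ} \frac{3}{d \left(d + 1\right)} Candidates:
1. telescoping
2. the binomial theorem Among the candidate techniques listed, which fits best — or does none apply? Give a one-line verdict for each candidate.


Technique: telescoping — after splitting \frac{3}{d \left(d + 1\right)} into partial fractions, the pieces are shifted copies of one function and cancel telescopically.
- telescoping: a fit — the right tool for this form.
- the binomial theorem — the terms lack the binomial-coefficient-weighted complementary-power pattern of an expansion.


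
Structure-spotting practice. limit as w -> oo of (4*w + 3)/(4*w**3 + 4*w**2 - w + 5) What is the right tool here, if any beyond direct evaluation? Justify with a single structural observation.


Method: dominant-term comparison — at large w only the top-degree terms survive; compare the leading terms and the limit falls out. As a single quotient, the ∞/∞ shape would yield to repeated differentiation as well — the growth comparison gets there in one look.


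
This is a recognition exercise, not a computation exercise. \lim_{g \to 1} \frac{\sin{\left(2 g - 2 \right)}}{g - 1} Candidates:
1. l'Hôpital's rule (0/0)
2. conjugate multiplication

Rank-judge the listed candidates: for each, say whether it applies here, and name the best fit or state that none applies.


Diagnosis: l'Hôpital's rule (0/0) — substituting 1 gives 0 over 0; differentiate top and bottom once and re-evaluate. A first-order expansion at the point is an equally standard path; the rule packages it.
- l'Hôpital's rule (0/0): yes — fits the structure here.
- conjugate multiplication: rationalization has no target — no divergent radical difference appears.


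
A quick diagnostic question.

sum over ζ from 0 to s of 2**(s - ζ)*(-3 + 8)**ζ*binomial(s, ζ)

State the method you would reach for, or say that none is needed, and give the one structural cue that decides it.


Verdict: the binomial theorem — the summand is term ζ of a binomial expansion in (-3 + 8) and 2; the whole sum is a single power.


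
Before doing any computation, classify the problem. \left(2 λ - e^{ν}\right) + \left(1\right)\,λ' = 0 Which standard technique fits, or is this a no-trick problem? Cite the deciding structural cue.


Method: a linear integrating factor — arrange it as λ' + 2·λ = (the forcing term) and the integrating factor does the rest.


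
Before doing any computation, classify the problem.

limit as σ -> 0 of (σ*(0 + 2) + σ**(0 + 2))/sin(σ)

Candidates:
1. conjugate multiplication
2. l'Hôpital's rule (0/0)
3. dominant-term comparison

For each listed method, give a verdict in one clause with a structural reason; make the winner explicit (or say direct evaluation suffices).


Diagnosis: l'Hôpital's rule (0/0) — plug in 0: top and bottom both hit zero, so differentiate each and retry. A first-order expansion at the point is an equally standard path; the rule packages it.
- conjugate multiplication — multiplying by a conjugate would not remove any indeterminacy here.
- l'Hôpital's rule (0/0): a fit — the right tool for this form.
- dominant-term comparison — this limit is not decided by comparing leading-term growth at infinity.


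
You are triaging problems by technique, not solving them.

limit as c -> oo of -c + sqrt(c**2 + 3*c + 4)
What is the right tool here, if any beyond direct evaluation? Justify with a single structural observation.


Diagnosis: conjugate multiplication — the difference sqrt(c**2 + 3*c + 4) - c is an ∞ − ∞ stalemate; its conjugate partner breaks the tie.


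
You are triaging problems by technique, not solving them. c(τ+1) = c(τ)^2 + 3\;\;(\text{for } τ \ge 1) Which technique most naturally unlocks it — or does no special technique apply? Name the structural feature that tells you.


Diagnosis: no special technique — this one you iterate or analyze qualitatively: the nonlinearity defeats linear solution methods.


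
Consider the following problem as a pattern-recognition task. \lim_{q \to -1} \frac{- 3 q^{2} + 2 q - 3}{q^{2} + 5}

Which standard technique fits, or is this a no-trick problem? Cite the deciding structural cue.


Diagnosis: no special technique — the expression is continuous at the evaluation point — substitute directly; no indeterminate form appears.


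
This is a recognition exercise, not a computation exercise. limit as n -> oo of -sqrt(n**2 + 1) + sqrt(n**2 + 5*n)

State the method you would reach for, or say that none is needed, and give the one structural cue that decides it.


Method: conjugate multiplication — both pieces blow up but their difference is finite; the conjugate trick rationalizes sqrt(n**2 + 5*n) - sqrt(n**2 + 1).


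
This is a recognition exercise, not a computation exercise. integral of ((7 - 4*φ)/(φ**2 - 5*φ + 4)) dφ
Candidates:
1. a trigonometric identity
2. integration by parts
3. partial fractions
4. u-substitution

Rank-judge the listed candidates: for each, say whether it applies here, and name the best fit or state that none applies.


Diagnosis: partial fractions — the factorization of φ**2 - 5*φ + 4 is the whole battle; after it, each term is a table integral.
- a trigonometric identity: no sine or cosine appears, so there is nothing for a trigonometric identity to act on.
- integration by parts: the nonconstant-polynomial-times-standard-kernel pattern (an exp, sine, cosine, or logarithm partner) is absent.
- partial fractions: applicable, and directly so.
- u-substitution — no subexpression of the integrand serves as a whole-integral substitution inner — individual terms may offer their own, but none carries its derivative as a factor of the full integrand; a working change of variable would have to be constructed from outside the expression.


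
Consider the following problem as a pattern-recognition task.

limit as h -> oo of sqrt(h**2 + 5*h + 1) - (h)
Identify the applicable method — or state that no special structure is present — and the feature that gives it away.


Best approach: conjugate multiplication — the ∞ − ∞ radical form is the exact trigger for the conjugate maneuver.


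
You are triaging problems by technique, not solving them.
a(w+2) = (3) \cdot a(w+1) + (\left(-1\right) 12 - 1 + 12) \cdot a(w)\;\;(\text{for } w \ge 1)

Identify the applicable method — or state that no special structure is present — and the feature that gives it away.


Technique: the characteristic-root method — try a geometric ansatz r^w: constant coefficients turn the recurrence into one polynomial equation in r.


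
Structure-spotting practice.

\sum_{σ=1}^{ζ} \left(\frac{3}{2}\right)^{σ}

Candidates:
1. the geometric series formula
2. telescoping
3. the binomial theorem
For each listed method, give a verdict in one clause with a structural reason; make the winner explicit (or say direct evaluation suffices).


Diagnosis: the geometric series formula — each term is \frac{3}{2} times the previous one, so the geometric-series formula applies directly.
- the geometric series formula — a fit — the right tool for this form.
- telescoping: the summand is not presented as a shifted difference — a telescoping rewrite may exist, but the displayed structure does not offer one.
- the binomial theorem — no binomial coefficients pair with matched powers.


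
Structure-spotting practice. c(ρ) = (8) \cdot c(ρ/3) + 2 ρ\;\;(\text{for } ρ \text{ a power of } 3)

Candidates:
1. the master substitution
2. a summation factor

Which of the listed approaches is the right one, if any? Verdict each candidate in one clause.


Method: the master substitution — the argument contracts 3-fold per step: reindex ρ exponentially and solve the linear recurrence in the new index.
- the master substitution — applies; the problem has the shape this method handles.
- a summation factor: a divided-index call is outside the fixed-shift first-order family a summation factor normalizes.


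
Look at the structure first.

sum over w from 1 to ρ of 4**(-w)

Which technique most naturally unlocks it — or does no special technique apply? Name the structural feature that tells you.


Best approach: the geometric series formula — consecutive terms stand in a fixed index-free ratio — the geometric sum formula closes it.


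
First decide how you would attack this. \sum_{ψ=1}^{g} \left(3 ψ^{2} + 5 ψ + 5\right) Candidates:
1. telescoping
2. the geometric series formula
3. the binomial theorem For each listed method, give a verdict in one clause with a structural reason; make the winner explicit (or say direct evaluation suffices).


Method: no special technique — no ratio, no shift structure, no binomial pattern: sum the constant-multiple powers of ψ with known formulas.
- telescoping: the summand is not presented as a shifted difference — a telescoping rewrite may exist, but the displayed structure does not offer one.
- the geometric series formula: the term-to-term ratio drifts with the index — the one thing the geometric formula cannot absorb.
- the binomial theorem — there is no pair of bases whose matched powers would reassemble into a single binomial power.


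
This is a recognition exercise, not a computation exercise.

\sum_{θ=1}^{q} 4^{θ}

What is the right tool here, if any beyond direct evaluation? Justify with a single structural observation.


Diagnosis: the geometric series formula — consecutive terms stand in a fixed index-free ratio — the geometric sum formula closes it.


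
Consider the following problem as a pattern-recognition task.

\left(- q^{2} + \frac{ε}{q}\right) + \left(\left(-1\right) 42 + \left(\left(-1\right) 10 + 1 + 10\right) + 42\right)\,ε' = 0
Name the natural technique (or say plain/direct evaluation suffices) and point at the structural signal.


Technique: a linear integrating factor — linear in the unknown with genuine forcing: multiply through by the exponential of the integrated coefficient and the left side closes into one derivative.


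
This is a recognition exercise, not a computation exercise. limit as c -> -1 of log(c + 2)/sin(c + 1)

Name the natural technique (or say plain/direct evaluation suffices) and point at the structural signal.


Method: l'Hôpital's rule (0/0) — the 0/0 form at -1 is the signature situation for l'Hôpital's rule. One could equally expand both pieces locally and compare leading terms; the rule does that in one stroke.


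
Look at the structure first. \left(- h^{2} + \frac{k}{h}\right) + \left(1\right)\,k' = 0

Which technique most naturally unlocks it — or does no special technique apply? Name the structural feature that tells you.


Technique: a linear integrating factor — the unknown enters only to the first power against a nonzero forcing term — the integrating-factor template applies directly.


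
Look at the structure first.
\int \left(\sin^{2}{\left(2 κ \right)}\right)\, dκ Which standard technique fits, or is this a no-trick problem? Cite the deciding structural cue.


Technique: a trigonometric identity — an even power like \sin^{2}{\left(2 κ \right)} flattens under the half-angle identity into first-degree cosines you can integrate directly.


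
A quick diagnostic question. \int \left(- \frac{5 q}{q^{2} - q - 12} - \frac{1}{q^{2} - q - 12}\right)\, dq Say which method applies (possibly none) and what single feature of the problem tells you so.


Technique: partial fractions — break q^{2} - q - 12 into its roots and the integral splits into logarithm-sized bites.


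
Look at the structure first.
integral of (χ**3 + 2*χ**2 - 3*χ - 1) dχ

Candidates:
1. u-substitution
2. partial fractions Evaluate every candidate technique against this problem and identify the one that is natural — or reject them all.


Best approach: no special technique — every term is a constant multiple of a power of χ; term-wise power-rule integration needs no preliminary transformation.
- u-substitution: any workable substitution here is cosmetic — the integrand is already in directly integrable form.
- partial fractions — there is no rational-function structure to decompose.


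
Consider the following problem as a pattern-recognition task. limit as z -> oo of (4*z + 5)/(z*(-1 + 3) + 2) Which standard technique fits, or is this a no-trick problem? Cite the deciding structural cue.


Technique: dominant-term comparison — divide through by the highest power of z; every lower-order term dies and the dominant terms decide the limit. Differentiating the expression as a single quotient would eventually settle it as well; matching dominant growth settles it immediately.


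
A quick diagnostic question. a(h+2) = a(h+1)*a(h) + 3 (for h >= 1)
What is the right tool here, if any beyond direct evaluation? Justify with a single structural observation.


Best approach: no special technique — the map from one term to the next is curved, not linear, so linear closed-form machinery does not attach.
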